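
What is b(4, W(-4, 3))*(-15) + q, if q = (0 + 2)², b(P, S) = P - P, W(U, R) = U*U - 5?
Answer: 4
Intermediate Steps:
W(U, R) = -5 + U² (W(U, R) = U² - 5 = -5 + U²)
b(P, S) = 0
q = 4 (q = 2² = 4)
b(4, W(-4, 3))*(-15) + q = 0*(-15) + 4 = 0 + 4 = 4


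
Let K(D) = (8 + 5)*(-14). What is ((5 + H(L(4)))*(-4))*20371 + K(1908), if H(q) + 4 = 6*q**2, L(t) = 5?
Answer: -12304266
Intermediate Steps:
H(q) = -4 + 6*q**2
K(D) = -182 (K(D) = 13*(-14) = -182)
((5 + H(L(4)))*(-4))*20371 + K(1908) = ((5 + (-4 + 6*5**2))*(-4))*20371 - 182 = ((5 + (-4 + 6*25))*(-4))*20371 - 182 = ((5 + (-4 + 150))*(-4))*20371 - 182 = ((5 + 146)*(-4))*20371 - 182 = (151*(-4))*20371 - 182 = -604*20371 - 182 = -12304084 - 182 = -12304266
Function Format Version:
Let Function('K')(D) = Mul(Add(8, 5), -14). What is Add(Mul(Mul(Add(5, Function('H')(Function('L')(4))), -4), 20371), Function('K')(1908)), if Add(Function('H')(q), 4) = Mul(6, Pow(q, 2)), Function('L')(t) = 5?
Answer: -12304266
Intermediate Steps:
Function('H')(q) = Add(-4, Mul(6, Pow(q, 2)))
Function('K')(D) = -182 (Function('K')(D) = Mul(13, -14) = -182)
Add(Mul(Mul(Add(5, Function('H')(Function('L')(4))), -4), 20371), Function('K')(1908)) = Add(Mul(Mul(Add(5, Add(-4, Mul(6, Pow(5, 2)))), -4), 20371), -182) = Add(Mul(Mul(Add(5, Add(-4, Mul(6, 25))), -4), 20371), -182) = Add(Mul(Mul(Add(5, Add(-4, 150)), -4), 20371), -182) = Add(Mul(Mul(Add(5, 146), -4), 20371), -182) = Add(Mul(Mul(151, -4), 20371), -182) = Add(Mul(-604, 20371), -182) = Add(-12304084, -182) = -12304266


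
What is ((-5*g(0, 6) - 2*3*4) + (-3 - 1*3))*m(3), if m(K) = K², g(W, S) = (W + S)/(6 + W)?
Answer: -315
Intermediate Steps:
g(W, S) = (S + W)/(6 + W)
((-5*g(0, 6) - 2*3*4) + (-3 - 1*3))*m(3) = ((-5*(6 + 0)/(6 + 0) - 2*3*4) + (-3 - 1*3))*3² = ((-5*6/6 - 6*4) + (-3 - 3))*9 = ((-5*6/6 - 24) - 6)*9 = ((-5*1 - 24) - 6)*9 = ((-5 - 24) - 6)*9 = (-29 - 6)*9 = -35*9 = -315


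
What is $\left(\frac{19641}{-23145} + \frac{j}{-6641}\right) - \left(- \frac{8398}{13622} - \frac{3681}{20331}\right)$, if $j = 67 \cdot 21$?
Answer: $- \frac{207259077459368}{788309067120435} \approx -0.26292$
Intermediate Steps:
$j = 1407$
$\left(\frac{19641}{-23145} + \frac{j}{-6641}\right) - \left(- \frac{8398}{13622} - \frac{3681}{20331}\right) = \left(\frac{19641}{-23145} + \frac{1407}{-6641}\right) - \left(- \frac{8398}{13622} - \frac{3681}{20331}\right) = \left(19641 \left(- \frac{1}{23145}\right) + 1407 \left(- \frac{1}{6641}\right)\right) - \left(\left(-8398\right) \frac{1}{13622} - \frac{409}{2259}\right) = \left(- \frac{6547}{7715} - \frac{1407}{6641}\right) - \left(- \frac{4199}{6811} - \frac{409}{2259}\right) = - \frac{54333632}{51235315} - - \frac{12271240}{15386049} = - \frac{54333632}{51235315} + \frac{12271240}{15386049} = - \frac{207259077459368}{788309067120435}$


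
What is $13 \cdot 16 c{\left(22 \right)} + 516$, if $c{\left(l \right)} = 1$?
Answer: $724$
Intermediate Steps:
$13 \cdot 16 c{\left(22 \right)} + 516 = 13 \cdot 16 \cdot 1 + 516 = 208 \cdot 1 + 516 = 208 + 516 = 724$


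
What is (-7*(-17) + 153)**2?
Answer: 73984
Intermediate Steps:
(-7*(-17) + 153)**2 = (119 + 153)**2 = 272**2 = 73984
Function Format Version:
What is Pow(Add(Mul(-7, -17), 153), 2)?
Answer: 73984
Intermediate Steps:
Pow(Add(Mul(-7, -17), 153), 2) = Pow(Add(119, 153), 2) = Pow(272, 2) = 73984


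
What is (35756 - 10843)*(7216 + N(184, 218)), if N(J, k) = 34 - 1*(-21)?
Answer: 181142423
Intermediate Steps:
N(J, k) = 55 (N(J, k) = 34 + 21 = 55)
(35756 - 10843)*(7216 + N(184, 218)) = (35756 - 10843)*(7216 + 55) = 24913*7271 = 181142423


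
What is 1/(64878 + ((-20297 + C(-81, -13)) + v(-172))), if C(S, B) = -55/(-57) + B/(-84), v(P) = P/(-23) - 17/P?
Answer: 394611/17595584833 ≈ 2.2427e-5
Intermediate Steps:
v(P) = -17/P - P/23 (v(P) = P*(-1/23) - 17/P = -P/23 - 17/P = -17/P - P/23)
C(S, B) = 55/57 - B/84 (C(S, B) = -55*(-1/57) + B*(-1/84) = 55/57 - B/84)
1/(64878 + ((-20297 + C(-81, -13)) + v(-172))) = 1/(64878 + ((-20297 + (55/57 - 1/84*(-13))) + (-17/(-172) - 1/23*(-172)))) = 1/(64878 + ((-20297 + (55/57 + 13/84)) + (-17*(-1/172) + 172/23))) = 1/(64878 + ((-20297 + 1787/1596) + (17/172 + 172/23))) = 1/(64878 + (-32392225/1596 + 29975/3956)) = 1/(64878 - 8005987625/394611) = 1/(17595584833/394611) = 394611/17595584833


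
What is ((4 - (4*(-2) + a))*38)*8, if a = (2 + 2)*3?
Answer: 0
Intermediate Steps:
a = 12 (a = 4*3 = 12)
((4 - (4*(-2) + a))*38)*8 = ((4 - (4*(-2) + 12))*38)*8 = ((4 - (-8 + 12))*38)*8 = ((4 - 1*4)*38)*8 = ((4 - 4)*38)*8 = (0*38)*8 = 0*8 = 0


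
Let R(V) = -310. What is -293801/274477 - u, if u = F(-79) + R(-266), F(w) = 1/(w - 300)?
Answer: 32137226628/104026783 ≈ 308.93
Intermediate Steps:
F(w) = 1/(-300 + w)
u = -117491/379 (u = 1/(-300 - 79) - 310 = 1/(-379) - 310 = -1/379 - 310 = -117491/379 ≈ -310.00)
-293801/274477 - u = -293801/274477 - 1*(-117491/379) = -293801*1/274477 + 117491/379 = -293801/274477 + 117491/379 = 32137226628/104026783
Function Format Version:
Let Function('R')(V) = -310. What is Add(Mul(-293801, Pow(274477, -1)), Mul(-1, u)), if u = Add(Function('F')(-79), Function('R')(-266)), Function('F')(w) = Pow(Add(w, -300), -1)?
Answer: Rational(32137226628, 104026783) ≈ 308.93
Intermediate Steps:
Function('F')(w) = Pow(Add(-300, w), -1)
u = Rational(-117491, 379) (u = Add(Pow(Add(-300, -79), -1), -310) = Add(Pow(-379, -1), -310) = Add(Rational(-1, 379), -310) = Rational(-117491, 379) ≈ -310.00)
Add(Mul(-293801, Pow(274477, -1)), Mul(-1, u)) = Add(Mul(-293801, Pow(274477, -1)), Mul(-1, Rational(-117491, 379))) = Add(Mul(-293801, Rational(1, 274477)), Rational(117491, 379)) = Add(Rational(-293801, 274477), Rational(117491, 379)) = Rational(32137226628, 104026783)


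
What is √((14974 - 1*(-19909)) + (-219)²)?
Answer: 2*√20711 ≈ 287.83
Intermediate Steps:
√((14974 - 1*(-19909)) + (-219)²) = √((14974 + 19909) + 47961) = √(34883 + 47961) = √82844 = 2*√20711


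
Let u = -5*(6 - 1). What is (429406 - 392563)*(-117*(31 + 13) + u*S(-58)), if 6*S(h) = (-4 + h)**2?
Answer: -779769814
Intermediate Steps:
u = -25 (u = -5*5 = -25)
S(h) = (-4 + h)**2/6
(429406 - 392563)*(-117*(31 + 13) + u*S(-58)) = (429406 - 392563)*(-117*(31 + 13) - 25*(-4 - 58)**2/6) = 36843*(-117*44 - 25*(-62)**2/6) = 36843*(-5148 - 25*3844/6) = 36843*(-5148 - 25*1922/3) = 36843*(-5148 - 48050/3) = 36843*(-63494/3) = -779769814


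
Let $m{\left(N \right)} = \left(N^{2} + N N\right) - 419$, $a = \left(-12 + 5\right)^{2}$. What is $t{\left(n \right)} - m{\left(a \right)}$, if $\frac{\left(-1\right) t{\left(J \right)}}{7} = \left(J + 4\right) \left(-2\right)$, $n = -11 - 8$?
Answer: $-4593$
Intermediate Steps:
$a = 49$ ($a = \left(-7\right)^{2} = 49$)
$n = -19$ ($n = -11 - 8 = -19$)
$t{\left(J \right)} = 56 + 14 J$ ($t{\left(J \right)} = - 7 \left(J + 4\right) \left(-2\right) = - 7 \left(4 + J\right) \left(-2\right) = - 7 \left(-8 - 2 J\right) = 56 + 14 J$)
$m{\left(N \right)} = -419 + 2 N^{2}$ ($m{\left(N \right)} = \left(N^{2} + N^{2}\right) - 419 = 2 N^{2} - 419 = -419 + 2 N^{2}$)
$t{\left(n \right)} - m{\left(a \right)} = \left(56 + 14 \left(-19\right)\right) - \left(-419 + 2 \cdot 49^{2}\right) = \left(56 - 266\right) - \left(-419 + 2 \cdot 2401\right) = -210 - \left(-419 + 4802\right) = -210 - 4383 = -4593$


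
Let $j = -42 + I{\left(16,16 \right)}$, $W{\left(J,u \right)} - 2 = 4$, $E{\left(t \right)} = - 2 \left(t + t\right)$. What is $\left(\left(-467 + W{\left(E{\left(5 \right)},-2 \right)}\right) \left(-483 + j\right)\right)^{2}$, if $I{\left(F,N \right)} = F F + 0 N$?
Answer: $15378232081$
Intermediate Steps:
$E{\left(t \right)} = - 4 t$ ($E{\left(t \right)} = - 2 \cdot 2 t = - 4 t$)
$I{\left(F,N \right)} = F^{2}$ ($I{\left(F,N \right)} = F^{2} + 0 = F^{2}$)
$W{\left(J,u \right)} = 6$ ($W{\left(J,u \right)} = 2 + 4 = 6$)
$j = 214$ ($j = -42 + 16^{2} = -42 + 256 = 214$)
$\left(\left(-467 + W{\left(E{\left(5 \right)},-2 \right)}\right) \left(-483 + j\right)\right)^{2} = \left(\left(-467 + 6\right) \left(-483 + 214\right)\right)^{2} = \left(\left(-461\right) \left(-269\right)\right)^{2} = 124009^{2} = 15378232081$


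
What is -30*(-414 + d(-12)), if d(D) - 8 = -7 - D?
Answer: 12030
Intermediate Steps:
d(D) = 1 - D (d(D) = 8 + (-7 - D) = 1 - D)
-30*(-414 + d(-12)) = -30*(-414 + (1 - 1*(-12))) = -30*(-414 + (1 + 12)) = -30*(-414 + 13) = -30*(-401) = 12030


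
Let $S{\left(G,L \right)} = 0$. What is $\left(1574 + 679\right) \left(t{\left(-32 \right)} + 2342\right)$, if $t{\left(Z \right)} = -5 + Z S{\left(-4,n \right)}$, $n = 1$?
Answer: $5265261$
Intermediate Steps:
$t{\left(Z \right)} = -5$ ($t{\left(Z \right)} = -5 + Z 0 = -5 + 0 = -5$)
$\left(1574 + 679\right) \left(t{\left(-32 \right)} + 2342\right) = \left(1574 + 679\right) \left(-5 + 2342\right) = 2253 \cdot 2337 = 5265261$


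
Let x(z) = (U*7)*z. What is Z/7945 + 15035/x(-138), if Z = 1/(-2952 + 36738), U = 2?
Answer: -13727352347/1763967060 ≈ -7.7821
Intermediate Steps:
x(z) = 14*z (x(z) = (2*7)*z = 14*z)
Z = 1/33786 ≈ 2.9598e-5
Z/7945 + 15035/x(-138) = (1/33786)/7945 + 15035/((14*(-138))) = (1/33786)*(1/7945) + 15035/(-1932) = 1/268429770 + 15035*(-1/1932) = 1/268429770 - 15035/1932 = -13727352347/1763967060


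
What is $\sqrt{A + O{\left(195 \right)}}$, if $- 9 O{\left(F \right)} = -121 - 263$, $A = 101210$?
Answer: $\frac{\sqrt{911274}}{3} \approx 318.2$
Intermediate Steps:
$O{\left(F \right)} = \frac{128}{3}$ ($O{\left(F \right)} = - \frac{-121 - 263}{9} = \left(- \frac{1}{9}\right) \left(-384\right) = \frac{128}{3}$)
$\sqrt{A + O{\left(195 \right)}} = \sqrt{101210 + \frac{128}{3}} = \sqrt{\frac{303758}{3}} = \frac{\sqrt{911274}}{3}$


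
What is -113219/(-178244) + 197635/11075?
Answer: 7296230673/394810460 ≈ 18.480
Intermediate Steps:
-113219/(-178244) + 197635/11075 = -113219*(-1/178244) + 197635*(1/11075) = 113219/178244 + 39527/2215 = 7296230673/394810460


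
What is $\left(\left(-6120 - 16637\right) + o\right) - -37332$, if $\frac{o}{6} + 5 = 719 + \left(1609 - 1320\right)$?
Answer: $20593$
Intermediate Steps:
$o = 6018$ ($o = -30 + 6 \left(719 + \left(1609 - 1320\right)\right) = -30 + 6 \left(719 + 289\right) = -30 + 6 \cdot 1008 = -30 + 6048 = 6018$)
$\left(\left(-6120 - 16637\right) + o\right) - -37332 = \left(\left(-6120 - 16637\right) + 6018\right) - -37332 = \left(-22757 + 6018\right) + 37332 = -16739 + 37332 = 20593$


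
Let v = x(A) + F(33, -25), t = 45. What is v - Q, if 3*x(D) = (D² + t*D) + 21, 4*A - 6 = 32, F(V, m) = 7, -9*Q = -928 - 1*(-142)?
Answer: 397/4 ≈ 99.250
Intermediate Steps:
Q = 262/3 (Q = -(-928 - 1*(-142))/9 = -(-928 + 142)/9 = -⅑*(-786) = 262/3 ≈ 87.333)
A = 19/2 (A = 3/2 + (¼)*32 = 3/2 + 8 = 19/2 ≈ 9.5000)
x(D) = 7 + 15*D + D²/3 (x(D) = ((D² + 45*D) + 21)/3 = (21 + D² + 45*D)/3 = 7 + 15*D + D²/3)
v = 2239/12 (v = (7 + 15*(19/2) + (19/2)²/3) + 7 = (7 + 285/2 + (⅓)*(361/4)) + 7 = (7 + 285/2 + 361/12) + 7 = 2155/12 + 7 = 2239/12 ≈ 186.58)
v - Q = 2239/12 - 1*262/3 = 2239/12 - 262/3 = 397/4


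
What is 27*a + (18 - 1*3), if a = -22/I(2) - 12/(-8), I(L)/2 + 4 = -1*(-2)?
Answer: 204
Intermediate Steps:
I(L) = -4 (I(L) = -8 + 2*(-1*(-2)) = -8 + 2*2 = -8 + 4 = -4)
a = 7 (a = -22/(-4) - 12/(-8) = -22*(-¼) - 12*(-⅛) = 11/2 + 3/2 = 7)
27*a + (18 - 1*3) = 27*7 + (18 - 1*3) = 189 + (18 - 3) = 189 + 15 = 204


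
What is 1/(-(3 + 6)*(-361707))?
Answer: 1/3255363 ≈ 3.0719e-7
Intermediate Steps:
1/(-(3 + 6)*(-361707)) = 1/(-1*9*(-361707)) = 1/(-9*(-361707)) = 1/3255363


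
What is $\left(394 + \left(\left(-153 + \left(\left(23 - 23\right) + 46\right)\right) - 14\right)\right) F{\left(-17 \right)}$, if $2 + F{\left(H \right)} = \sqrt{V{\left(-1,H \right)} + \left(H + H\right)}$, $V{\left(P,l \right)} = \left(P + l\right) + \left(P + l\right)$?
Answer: $-546 + 273 i \sqrt{70} \approx -546.0 + 2284.1 i$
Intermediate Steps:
$V{\left(P,l \right)} = 2 P + 2 l$
$F{\left(H \right)} = -2 + \sqrt{-2 + 4 H}$ ($F{\left(H \right)} = -2 + \sqrt{\left(2 \left(-1\right) + 2 H\right) + \left(H + H\right)} = -2 + \sqrt{\left(-2 + 2 H\right) + 2 H} = -2 + \sqrt{-2 + 4 H}$)
$\left(394 + \left(\left(-153 + \left(\left(23 - 23\right) + 46\right)\right) - 14\right)\right) F{\left(-17 \right)} = \left(394 + \left(\left(-153 + \left(\left(23 - 23\right) + 46\right)\right) - 14\right)\right) \left(-2 + \sqrt{-2 + 4 \left(-17\right)}\right) = \left(394 + \left(\left(-153 + \left(0 + 46\right)\right) - 14\right)\right) \left(-2 + \sqrt{-2 - 68}\right) = \left(394 + \left(\left(-153 + 46\right) - 14\right)\right) \left(-2 + \sqrt{-70}\right) = \left(394 - 121\right) \left(-2 + i \sqrt{70}\right) = 273 \left(-2 + i \sqrt{70}\right) = -546 + 273 i \sqrt{70}$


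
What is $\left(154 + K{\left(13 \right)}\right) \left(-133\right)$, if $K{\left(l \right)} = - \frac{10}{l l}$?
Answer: $- \frac{3460128}{169} \approx -20474.0$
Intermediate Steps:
$K{\left(l \right)} = - \frac{10}{l^{2}}$
$\left(154 + K{\left(13 \right)}\right) \left(-133\right) = \left(154 - \frac{10}{169}\right) \left(-133\right) = \frac{26016}{169} \left(-133\right) = - \frac{3460128}{169}$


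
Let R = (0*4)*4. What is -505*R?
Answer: 0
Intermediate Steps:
R = 0 (R = 0*4 = 0)
-505*R = -505*0 = 0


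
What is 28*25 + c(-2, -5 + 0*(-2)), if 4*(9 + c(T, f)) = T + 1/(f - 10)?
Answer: 41429/60 ≈ 690.48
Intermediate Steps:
c(T, f) = -9 + T/4 + 1/(4*(-10 + f)) (c(T, f) = -9 + (T + 1/(f - 10))/4 = -9 + (T + 1/(-10 + f))/4 = -9 + (T/4 + 1/(4*(-10 + f))) = -9 + T/4 + 1/(4*(-10 + f)))
28*25 + c(-2, -5 + 0*(-2)) = 28*25 + (361 - 36*(-5 + 0*(-2)) - 10*(-2) - 2*(-5 + 0*(-2)))/(4*(-10 + (-5 + 0*(-2)))) = 700 + (361 - 36*(-5 + 0) + 20 - 2*(-5 + 0))/(4*(-10 + (-5 + 0))) = 700 + (361 - 36*(-5) + 20 - 2*(-5))/(4*(-10 - 5)) = 700 + (¼)*(361 + 180 + 20 + 10)/(-15) = 700 + (¼)*(-1/15)*571 = 700 - 571/60 = 41429/60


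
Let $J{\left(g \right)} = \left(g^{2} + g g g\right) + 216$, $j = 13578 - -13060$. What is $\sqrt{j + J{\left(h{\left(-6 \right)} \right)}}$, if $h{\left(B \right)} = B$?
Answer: $\sqrt{26674} \approx 163.32$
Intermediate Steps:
$j = 26638$ ($j = 13578 + 13060 = 26638$)
$J{\left(g \right)} = 216 + g^{2} + g^{3}$ ($J{\left(g \right)} = \left(g^{2} + g^{2} g\right) + 216 = \left(g^{2} + g^{3}\right) + 216 = 216 + g^{2} + g^{3}$)
$\sqrt{j + J{\left(h{\left(-6 \right)} \right)}} = \sqrt{26638 + \left(216 + \left(-6\right)^{2} + \left(-6\right)^{3}\right)} = \sqrt{26638 + \left(216 + 36 - 216\right)} = \sqrt{26638 + 36} = \sqrt{26674}$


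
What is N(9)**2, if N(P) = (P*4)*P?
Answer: 104976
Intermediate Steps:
N(P) = 4*P**2 (N(P) = (4*P)*P = 4*P**2)
N(9)**2 = (4*9**2)**2 = (4*81)**2 = 324**2 = 104976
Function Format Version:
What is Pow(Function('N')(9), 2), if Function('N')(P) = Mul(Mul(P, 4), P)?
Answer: 104976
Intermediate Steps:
Function('N')(P) = Mul(4, Pow(P, 2)) (Function('N')(P) = Mul(Mul(4, P), P) = Mul(4, Pow(P, 2)))
Pow(Function('N')(9), 2) = Pow(Mul(4, Pow(9, 2)), 2) = Pow(Mul(4, 81), 2) = Pow(324, 2) = 104976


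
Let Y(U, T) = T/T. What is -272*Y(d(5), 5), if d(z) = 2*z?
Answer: -272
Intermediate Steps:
Y(U, T) = 1
-272*Y(d(5), 5) = -272*1 = -272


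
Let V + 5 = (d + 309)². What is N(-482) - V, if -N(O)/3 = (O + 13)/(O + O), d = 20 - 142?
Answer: -33706703/964 ≈ -34965.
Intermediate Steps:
d = -122
N(O) = -3*(13 + O)/(2*O) (N(O) = -3*(O + 13)/(O + O) = -3*(13 + O)/(2*O))
V = 34964 (V = -5 + (-122 + 309)² = -5 + 187² = -5 + 34969 = 34964)
N(-482) - V = (3/2)*(-13 - 1*(-482))/(-482) - 1*34964 = (3/2)*(-1/482)*(-13 + 482) - 34964 = (3/2)*(-1/482)*469 - 34964 = -1407/964 - 34964 = -33706703/964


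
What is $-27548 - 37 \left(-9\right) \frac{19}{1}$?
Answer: $-21221$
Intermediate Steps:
$-27548 - 37 \left(-9\right) \frac{19}{1} = -27548 - - 333 \cdot 19 \cdot 1 = -27548 - \left(-333\right) 19 = -27548 - -6327 = -27548 + 6327 = -21221$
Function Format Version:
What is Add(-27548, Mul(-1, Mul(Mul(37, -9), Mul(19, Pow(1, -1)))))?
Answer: -21221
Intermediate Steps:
Add(-27548, Mul(-1, Mul(Mul(37, -9), Mul(19, Pow(1, -1))))) = Add(-27548, Mul(-1, Mul(-333, Mul(19, 1)))) = Add(-27548, Mul(-1, Mul(-333, 19))) = Add(-27548, Mul(-1, -6327)) = Add(-27548, 6327) = -21221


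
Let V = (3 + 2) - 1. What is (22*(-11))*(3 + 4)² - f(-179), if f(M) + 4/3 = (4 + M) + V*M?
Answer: -32897/3 ≈ -10966.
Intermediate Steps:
V = 4 (V = 5 - 1 = 4)
f(M) = 8/3 + 5*M (f(M) = -4/3 + ((4 + M) + 4*M) = -4/3 + (4 + 5*M) = 8/3 + 5*M)
(22*(-11))*(3 + 4)² - f(-179) = (22*(-11))*(3 + 4)² - (8/3 + 5*(-179)) = -242*7² - (8/3 - 895) = -242*49 - 1*(-2677/3) = -11858 + 2677/3 = -32897/3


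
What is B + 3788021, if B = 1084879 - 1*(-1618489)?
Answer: 6491389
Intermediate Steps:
B = 2703368 (B = 1084879 + 1618489 = 2703368)
B + 3788021 = 2703368 + 3788021 = 6491389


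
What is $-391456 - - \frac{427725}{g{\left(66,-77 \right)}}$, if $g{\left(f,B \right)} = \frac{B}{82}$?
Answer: $- \frac{65215562}{77} \approx -8.4696 \cdot 10^{5}$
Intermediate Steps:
$g{\left(f,B \right)} = \frac{B}{82}$ ($g{\left(f,B \right)} = B \frac{1}{82} = \frac{B}{82}$)
$-391456 - - \frac{427725}{g{\left(66,-77 \right)}} = -391456 - - \frac{427725}{\frac{1}{82} \left(-77\right)} = -391456 - - \frac{427725}{- \frac{77}{82}} = -391456 - \left(-427725\right) \left(- \frac{82}{77}\right) = -391456 - \frac{35073450}{77} = - \frac{65215562}{77}$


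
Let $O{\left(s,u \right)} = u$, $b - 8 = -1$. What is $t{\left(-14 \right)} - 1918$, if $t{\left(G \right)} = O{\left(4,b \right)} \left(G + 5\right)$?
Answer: $-1981$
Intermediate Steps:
$b = 7$ ($b = 8 - 1 = 7$)
$t{\left(G \right)} = 35 + 7 G$ ($t{\left(G \right)} = 7 \left(G + 5\right) = 7 \left(5 + G\right) = 35 + 7 G$)
$t{\left(-14 \right)} - 1918 = \left(35 + 7 \left(-14\right)\right) - 1918 = \left(35 - 98\right) - 1918 = -63 - 1918 = -1981$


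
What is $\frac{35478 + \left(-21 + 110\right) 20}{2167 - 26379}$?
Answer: $- \frac{18629}{12106} \approx -1.5388$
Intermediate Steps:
$\frac{35478 + \left(-21 + 110\right) 20}{2167 - 26379} = \frac{35478 + 89 \cdot 20}{-24212} = \left(35478 + 1780\right) \left(- \frac{1}{24212}\right) = 37258 \left(- \frac{1}{24212}\right) = - \frac{18629}{12106}$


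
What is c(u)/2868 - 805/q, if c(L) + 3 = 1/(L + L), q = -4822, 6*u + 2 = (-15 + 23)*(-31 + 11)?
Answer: 61942987/373396392 ≈ 0.16589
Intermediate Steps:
u = -27 (u = -⅓ + ((-15 + 23)*(-31 + 11))/6 = -⅓ + (8*(-20))/6 = -⅓ + (⅙)*(-160) = -⅓ - 80/3 = -27)
c(L) = -3 + 1/(2*L) (c(L) = -3 + 1/(L + L) = -3 + 1/(2*L))
c(u)/2868 - 805/q = (-3 + (½)/(-27))/2868 - 805/(-4822) = (-3 + (½)*(-1/27))*(1/2868) - 805*(-1/4822) = (-3 - 1/54)*(1/2868) + 805/4822 = -163/54*1/2868 + 805/4822 = -163/154872 + 805/4822 = 61942987/373396392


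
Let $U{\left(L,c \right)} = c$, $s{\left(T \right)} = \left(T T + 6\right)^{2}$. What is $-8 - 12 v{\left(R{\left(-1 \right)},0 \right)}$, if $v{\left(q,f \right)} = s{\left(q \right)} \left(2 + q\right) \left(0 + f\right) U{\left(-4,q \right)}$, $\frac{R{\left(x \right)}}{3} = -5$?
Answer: $-8$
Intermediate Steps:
$s{\left(T \right)} = \left(6 + T^{2}\right)^{2}$ ($s{\left(T \right)} = \left(T^{2} + 6\right)^{2} = \left(6 + T^{2}\right)^{2}$)
$R{\left(x \right)} = -15$ ($R{\left(x \right)} = 3 \left(-5\right) = -15$)
$v{\left(q,f \right)} = f q \left(6 + q^{2}\right)^{2} \left(2 + q\right)$ ($v{\left(q,f \right)} = \left(6 + q^{2}\right)^{2} \left(2 + q\right) \left(0 + f\right) q = \left(6 + q^{2}\right)^{2} \left(2 + q\right) f q = \left(6 + q^{2}\right)^{2} f \left(2 + q\right) q = f \left(6 + q^{2}\right)^{2} \left(2 + q\right) q = f q \left(6 + q^{2}\right)^{2} \left(2 + q\right)$)
$-8 - 12 v{\left(R{\left(-1 \right)},0 \right)} = -8 - 12 \cdot 0 \left(-15\right) \left(6 + \left(-15\right)^{2}\right)^{2} \left(2 - 15\right) = -8 - 12 \cdot 0 \left(-15\right) \left(6 + 225\right)^{2} \left(-13\right) = -8 - 12 \cdot 0 \left(-15\right) 231^{2} \left(-13\right) = -8 - 12 \cdot 0 \left(-15\right) 53361 \left(-13\right) = -8 - 0 = -8 + 0 = -8$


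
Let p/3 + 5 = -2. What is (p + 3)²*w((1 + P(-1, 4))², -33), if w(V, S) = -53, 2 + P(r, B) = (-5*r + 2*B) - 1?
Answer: -17172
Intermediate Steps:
P(r, B) = -3 - 5*r + 2*B (P(r, B) = -2 + ((-5*r + 2*B) - 1) = -2 + (-1 - 5*r + 2*B) = -3 - 5*r + 2*B)
p = -21 (p = -15 + 3*(-2) = -15 - 6 = -21)
(p + 3)²*w((1 + P(-1, 4))², -33) = (-21 + 3)²*(-53) = (-18)²*(-53) = 324*(-53) = -17172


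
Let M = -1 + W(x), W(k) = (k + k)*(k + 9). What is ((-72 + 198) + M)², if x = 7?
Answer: 121801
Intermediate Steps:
W(k) = 2*k*(9 + k) (W(k) = (2*k)*(9 + k) = 2*k*(9 + k))
M = 223 (M = -1 + 2*7*(9 + 7) = -1 + 2*7*16 = -1 + 224 = 223)
((-72 + 198) + M)² = ((-72 + 198) + 223)² = (126 + 223)² = 349² = 121801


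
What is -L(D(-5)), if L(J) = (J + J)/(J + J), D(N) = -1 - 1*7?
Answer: -1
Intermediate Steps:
D(N) = -8 (D(N) = -1 - 7 = -8)
L(J) = 1 (L(J) = (2*J)/((2*J)) = (2*J)*(1/(2*J)) = 1)
-L(D(-5)) = -1*1 = -1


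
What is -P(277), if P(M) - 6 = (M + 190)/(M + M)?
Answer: -3791/554 ≈ -6.8430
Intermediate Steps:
P(M) = 6 + (190 + M)/(2*M) (P(M) = 6 + (M + 190)/(M + M) = 6 + (190 + M)/((2*M)) = 6 + (190 + M)*(1/(2*M)) = 6 + (190 + M)/(2*M))
-P(277) = -(13/2 + 95/277) = -1*3791/554 = -3791/554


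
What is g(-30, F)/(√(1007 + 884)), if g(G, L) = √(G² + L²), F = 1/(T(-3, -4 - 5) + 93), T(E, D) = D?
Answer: √12008608291/158844 ≈ 0.68988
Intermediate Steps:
F = 1/84 (F = 1/((-4 - 5) + 93) = 1/(-9 + 93) = 1/84 ≈ 0.011905)
g(-30, F)/(√(1007 + 884)) = √((-30)² + (1/84)²)/(√(1007 + 884)) = √(900 + 1/7056)/(√1891) = √(6350401/7056)*(√1891/1891) = (√6350401/84)*(√1891/1891) = √12008608291/158844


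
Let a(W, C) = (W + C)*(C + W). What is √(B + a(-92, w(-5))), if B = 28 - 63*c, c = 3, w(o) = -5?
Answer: 68*√2 ≈ 96.167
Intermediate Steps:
a(W, C) = (C + W)² (a(W, C) = (C + W)*(C + W) = (C + W)²)
B = -161 (B = 28 - 63*3 = 28 - 189 = -161)
√(B + a(-92, w(-5))) = √(-161 + (-5 - 92)²) = √(-161 + (-97)²) = √(-161 + 9409) = √9248 = 68*√2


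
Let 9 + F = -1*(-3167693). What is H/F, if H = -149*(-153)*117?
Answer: 205173/243668 ≈ 0.84202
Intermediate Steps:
H = 2667249 (H = 22797*117 = 2667249)
F = 3167684 (F = -9 - 1*(-3167693) = -9 + 3167693 = 3167684)
H/F = 2667249/3167684 = 2667249*(1/3167684) = 205173/243668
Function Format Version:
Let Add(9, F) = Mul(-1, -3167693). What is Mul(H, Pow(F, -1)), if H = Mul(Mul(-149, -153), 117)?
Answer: Rational(205173, 243668) ≈ 0.84202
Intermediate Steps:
H = 2667249 (H = Mul(22797, 117) = 2667249)
F = 3167684 (F = Add(-9, Mul(-1, -3167693)) = Add(-9, 3167693) = 3167684)
Mul(H, Pow(F, -1)) = Mul(2667249, Pow(3167684, -1)) = Mul(2667249, Rational(1, 3167684)) = Rational(205173, 243668)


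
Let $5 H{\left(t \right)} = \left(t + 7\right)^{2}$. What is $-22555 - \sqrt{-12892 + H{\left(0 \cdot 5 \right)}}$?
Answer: $-22555 - \frac{i \sqrt{322055}}{5} \approx -22555.0 - 113.5 i$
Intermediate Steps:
$H{\left(t \right)} = \frac{\left(7 + t\right)^{2}}{5}$ ($H{\left(t \right)} = \frac{\left(t + 7\right)^{2}}{5} = \frac{\left(7 + t\right)^{2}}{5}$)
$-22555 - \sqrt{-12892 + H{\left(0 \cdot 5 \right)}} = -22555 - \sqrt{-12892 + \frac{\left(7 + 0 \cdot 5\right)^{2}}{5}} = -22555 - \sqrt{-12892 + \frac{\left(7 + 0\right)^{2}}{5}} = -22555 - \sqrt{-12892 + \frac{7^{2}}{5}} = -22555 - \sqrt{-12892 + \frac{1}{5} \cdot 49} = -22555 - \sqrt{-12892 + \frac{49}{5}} = -22555 - \sqrt{- \frac{64411}{5}} = -22555 - \frac{i \sqrt{322055}}{5}$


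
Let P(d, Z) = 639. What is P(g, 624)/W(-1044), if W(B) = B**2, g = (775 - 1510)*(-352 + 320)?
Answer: 71/121104 ≈ 0.00058627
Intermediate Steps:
g = 23520 (g = -735*(-32) = 23520)
P(g, 624)/W(-1044) = 639/((-1044)**2) = 639/1089936 = 639*(1/1089936) = 71/121104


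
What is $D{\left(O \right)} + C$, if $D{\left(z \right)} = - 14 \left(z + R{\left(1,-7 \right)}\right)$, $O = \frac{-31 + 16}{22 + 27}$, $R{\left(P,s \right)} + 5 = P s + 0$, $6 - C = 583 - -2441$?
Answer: $- \frac{19920}{7} \approx -2845.7$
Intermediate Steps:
$C = -3018$ ($C = 6 - \left(583 - -2441\right) = 6 - \left(583 + 2441\right) = 6 - 3024 = -3018$)
$R{\left(P,s \right)} = -5 + P s$ ($R{\left(P,s \right)} = -5 + \left(P s + 0\right) = -5 + P s$)
$O = - \frac{15}{49} \approx -0.30612$
$D{\left(z \right)} = 168 - 14 z$ ($D{\left(z \right)} = - 14 \left(z + \left(-5 + 1 \left(-7\right)\right)\right) = - 14 \left(z - 12\right) = - 14 \left(-12 + z\right) = 168 - 14 z$)
$D{\left(O \right)} + C = \left(168 - - \frac{30}{7}\right) - 3018 = \left(168 + \frac{30}{7}\right) - 3018 = \frac{1206}{7} - 3018 = - \frac{19920}{7}$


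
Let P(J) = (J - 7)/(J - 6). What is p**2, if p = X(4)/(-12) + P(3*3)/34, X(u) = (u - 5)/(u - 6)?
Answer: 9/18496 ≈ 0.00048659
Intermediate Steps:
P(J) = (-7 + J)/(-6 + J)
X(u) = (-5 + u)/(-6 + u)
p = -3/136 (p = ((-5 + 4)/(-6 + 4))/(-12) + ((-7 + 3*3)/(-6 + 3*3))/34 = (-1/(-2))*(-1/12) + ((-7 + 9)/(-6 + 9))*(1/34) = -1/2*(-1)*(-1/12) + (2/3)*(1/34) = (1/2)*(-1/12) + ((1/3)*2)*(1/34) = -1/24 + (2/3)*(1/34) = -1/24 + 1/51 = -3/136 ≈ -0.022059)
p**2 = (-3/136)**2 = 9/18496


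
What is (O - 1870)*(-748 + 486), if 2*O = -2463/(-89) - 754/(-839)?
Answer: 36304812987/74671 ≈ 4.8620e+5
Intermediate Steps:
O = 2133563/149342 (O = (-2463/(-89) - 754/(-839))/2 = (-2463*(-1/89) - 754*(-1/839))/2 = (2463/89 + 754/839)/2 = (1/2)*(2133563/74671) = 2133563/149342 ≈ 14.286)
(O - 1870)*(-748 + 486) = (2133563/149342 - 1870)*(-748 + 486) = -277135977/149342*(-262) = 36304812987/74671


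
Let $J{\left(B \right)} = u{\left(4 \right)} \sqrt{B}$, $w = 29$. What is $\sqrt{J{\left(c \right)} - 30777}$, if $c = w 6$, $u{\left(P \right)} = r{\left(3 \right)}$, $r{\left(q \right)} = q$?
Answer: $\sqrt{-30777 + 3 \sqrt{174}} \approx 175.32 i$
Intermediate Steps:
$u{\left(P \right)} = 3$
$c = 174$ ($c = 29 \cdot 6 = 174$)
$J{\left(B \right)} = 3 \sqrt{B}$
$\sqrt{J{\left(c \right)} - 30777} = \sqrt{3 \sqrt{174} - 30777} = \sqrt{-30777 + 3 \sqrt{174}}$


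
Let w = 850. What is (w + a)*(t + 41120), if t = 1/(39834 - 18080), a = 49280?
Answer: 22421256116265/10877 ≈ 2.0613e+9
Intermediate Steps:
t = 1/21754 ≈ 4.5969e-5
(w + a)*(t + 41120) = (850 + 49280)*(1/21754 + 41120) = 50130*(894524481/21754) = 22421256116265/10877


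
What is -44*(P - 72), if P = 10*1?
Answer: 2728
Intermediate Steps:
P = 10
-44*(P - 72) = -44*(10 - 72) = -44*(-62) = 2728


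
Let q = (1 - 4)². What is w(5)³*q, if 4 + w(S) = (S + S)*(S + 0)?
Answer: 876024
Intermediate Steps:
w(S) = -4 + 2*S² (w(S) = -4 + (S + S)*(S + 0) = -4 + (2*S)*S = -4 + 2*S²)
q = 9 (q = (-3)² = 9)
w(5)³*q = (-4 + 2*5²)³*9 = (-4 + 2*25)³*9 = (-4 + 50)³*9 = 46³*9 = 97336*9 = 876024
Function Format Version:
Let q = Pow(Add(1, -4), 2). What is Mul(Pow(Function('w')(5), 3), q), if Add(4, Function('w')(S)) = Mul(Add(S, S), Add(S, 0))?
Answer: 876024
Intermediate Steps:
Function('w')(S) = Add(-4, Mul(2, Pow(S, 2))) (Function('w')(S) = Add(-4, Mul(Add(S, S), Add(S, 0))) = Add(-4, Mul(Mul(2, S), S)) = Add(-4, Mul(2, Pow(S, 2))))
q = 9 (q = Pow(-3, 2) = 9)
Mul(Pow(Function('w')(5), 3), q) = Mul(Pow(Add(-4, Mul(2, Pow(5, 2))), 3), 9) = Mul(Pow(Add(-4, Mul(2, 25)), 3), 9) = Mul(Pow(Add(-4, 50), 3), 9) = Mul(Pow(46, 3), 9) = Mul(97336, 9) = 876024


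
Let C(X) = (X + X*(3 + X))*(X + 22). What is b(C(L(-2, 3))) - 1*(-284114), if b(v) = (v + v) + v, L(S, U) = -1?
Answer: 283925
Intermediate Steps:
C(X) = (22 + X)*(X + X*(3 + X)) (C(X) = (X + X*(3 + X))*(22 + X) = (22 + X)*(X + X*(3 + X)))
b(v) = 3*v (b(v) = 2*v + v = 3*v)
b(C(L(-2, 3))) - 1*(-284114) = 3*(-(88 + (-1)² + 26*(-1))) - 1*(-284114) = 3*(-(88 + 1 - 26)) + 284114 = 3*(-1*63) + 284114 = 3*(-63) + 284114 = -189 + 284114 = 283925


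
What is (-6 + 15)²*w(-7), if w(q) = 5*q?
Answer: -2835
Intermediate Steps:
(-6 + 15)²*w(-7) = (-6 + 15)²*(5*(-7)) = 9²*(-35) = 81*(-35) = -2835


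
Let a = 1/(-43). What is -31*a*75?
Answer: 2325/43 ≈ 54.070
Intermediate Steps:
a = -1/43 ≈ -0.023256
-31*a*75 = -31*(-1/43)*75 = (31/43)*75 = 2325/43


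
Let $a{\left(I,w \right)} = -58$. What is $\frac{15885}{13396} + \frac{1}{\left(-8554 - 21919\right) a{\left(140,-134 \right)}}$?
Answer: $\frac{14037851243}{11838272932} \approx 1.1858$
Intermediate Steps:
$\frac{15885}{13396} + \frac{1}{\left(-8554 - 21919\right) a{\left(140,-134 \right)}} = \frac{15885}{13396} + \frac{1}{\left(-8554 - 21919\right) \left(-58\right)} = 15885 \cdot \frac{1}{13396} + \frac{1}{-30473} \left(- \frac{1}{58}\right) = \frac{15885}{13396} - - \frac{1}{1767434} = \frac{15885}{13396} + \frac{1}{1767434} = \frac{14037851243}{11838272932}$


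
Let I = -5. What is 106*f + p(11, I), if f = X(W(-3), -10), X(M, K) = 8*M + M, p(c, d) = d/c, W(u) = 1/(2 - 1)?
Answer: 10489/11 ≈ 953.54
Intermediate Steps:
W(u) = 1 (W(u) = 1/1 = 1)
X(M, K) = 9*M
f = 9 (f = 9*1 = 9)
106*f + p(11, I) = 106*9 - 5/11 = 954 - 5*1/11 = 954 - 5/11 = 10489/11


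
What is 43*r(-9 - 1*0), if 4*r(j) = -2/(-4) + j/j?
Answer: 129/8 ≈ 16.125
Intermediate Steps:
r(j) = 3/8 (r(j) = (-2/(-4) + j/j)/4 = (-2*(-1/4) + 1)/4 = (1/2 + 1)/4 = (1/4)*(3/2) = 3/8)
43*r(-9 - 1*0) = 43*(3/8) = 129/8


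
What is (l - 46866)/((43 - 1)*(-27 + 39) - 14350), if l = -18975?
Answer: 65841/13846 ≈ 4.7552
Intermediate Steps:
(l - 46866)/((43 - 1)*(-27 + 39) - 14350) = (-18975 - 46866)/((43 - 1)*(-27 + 39) - 14350) = -65841/(42*12 - 14350) = -65841/(504 - 14350) = -65841/(-13846) = -65841*(-1/13846) = 65841/13846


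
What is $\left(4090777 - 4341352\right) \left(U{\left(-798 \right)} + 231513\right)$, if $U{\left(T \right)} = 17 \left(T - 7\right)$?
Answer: $-54582251100$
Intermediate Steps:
$U{\left(T \right)} = -119 + 17 T$ ($U{\left(T \right)} = 17 \left(-7 + T\right) = -119 + 17 T$)
$\left(4090777 - 4341352\right) \left(U{\left(-798 \right)} + 231513\right) = \left(4090777 - 4341352\right) \left(\left(-119 + 17 \left(-798\right)\right) + 231513\right) = - 250575 \left(\left(-119 - 13566\right) + 231513\right) = - 250575 \left(-13685 + 231513\right) = \left(-250575\right) 217828 = -54582251100$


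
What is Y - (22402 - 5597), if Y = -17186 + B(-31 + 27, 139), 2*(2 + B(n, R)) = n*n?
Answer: -33985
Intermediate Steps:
B(n, R) = -2 + n²/2 (B(n, R) = -2 + (n*n)/2 = -2 + n²/2)
Y = -17180 (Y = -17186 + (-2 + (-31 + 27)²/2) = -17186 + (-2 + (½)*(-4)²) = -17186 + (-2 + (½)*16) = -17186 + (-2 + 8) = -17186 + 6 = -17180)
Y - (22402 - 5597) = -17180 - (22402 - 5597) = -17180 - 1*16805 = -17180 - 16805 = -33985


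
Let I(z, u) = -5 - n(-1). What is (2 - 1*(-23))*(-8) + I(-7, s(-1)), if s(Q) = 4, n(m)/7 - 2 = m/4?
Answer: -869/4 ≈ -217.25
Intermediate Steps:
n(m) = 14 + 7*m/4 (n(m) = 14 + 7*(m/4) = 14 + 7*m/4)
I(z, u) = -69/4 (I(z, u) = -5 - (14 + (7/4)*(-1)) = -5 - (14 - 7/4) = -5 - 1*49/4 = -5 - 49/4 = -69/4)
(2 - 1*(-23))*(-8) + I(-7, s(-1)) = (2 - 1*(-23))*(-8) - 69/4 = (2 + 23)*(-8) - 69/4 = 25*(-8) - 69/4 = -200 - 69/4 = -869/4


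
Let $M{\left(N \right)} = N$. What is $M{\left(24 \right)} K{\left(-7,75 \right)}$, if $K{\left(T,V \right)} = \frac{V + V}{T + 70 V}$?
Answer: $\frac{3600}{5243} \approx 0.68663$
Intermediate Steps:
$K{\left(T,V \right)} = \frac{2 V}{T + 70 V}$
$M{\left(24 \right)} K{\left(-7,75 \right)} = 24 \cdot 2 \cdot 75 \frac{1}{-7 + 70 \cdot 75} = 24 \cdot 2 \cdot 75 \frac{1}{-7 + 5250} = 24 \cdot 2 \cdot 75 \cdot \frac{1}{5243} = 24 \cdot \frac{150}{5243} = \frac{3600}{5243}$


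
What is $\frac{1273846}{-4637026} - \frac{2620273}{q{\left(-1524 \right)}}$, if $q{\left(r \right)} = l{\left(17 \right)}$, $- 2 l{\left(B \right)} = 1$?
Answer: $\frac{12150273391175}{2318513} \approx 5.2405 \cdot 10^{6}$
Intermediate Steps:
$l{\left(B \right)} = - \frac{1}{2}$ ($l{\left(B \right)} = \left(- \frac{1}{2}\right) 1 = - \frac{1}{2}$)
$q{\left(r \right)} = - \frac{1}{2}$
$\frac{1273846}{-4637026} - \frac{2620273}{q{\left(-1524 \right)}} = \frac{1273846}{-4637026} - \frac{2620273}{- \frac{1}{2}} = 1273846 \left(- \frac{1}{4637026}\right) - -5240546 = - \frac{636923}{2318513} + 5240546 = \frac{12150273391175}{2318513}$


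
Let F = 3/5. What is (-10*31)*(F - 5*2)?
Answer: 2914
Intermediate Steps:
F = 3/5 (F = 3*(1/5) = 3/5 ≈ 0.60000)
(-10*31)*(F - 5*2) = (-10*31)*(3/5 - 5*2) = -310*(3/5 - 10) = -310*(-47/5) = 2914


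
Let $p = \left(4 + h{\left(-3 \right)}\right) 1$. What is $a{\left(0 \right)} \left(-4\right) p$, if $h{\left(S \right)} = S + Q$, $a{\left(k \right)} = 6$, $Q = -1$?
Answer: $0$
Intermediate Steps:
$h{\left(S \right)} = -1 + S$ ($h{\left(S \right)} = S - 1 = -1 + S$)
$p = 0$ ($p = \left(4 - 4\right) 1 = 0 \cdot 1 = 0$)
$a{\left(0 \right)} \left(-4\right) p = 6 \left(-4\right) 0 = \left(-24\right) 0 = 0$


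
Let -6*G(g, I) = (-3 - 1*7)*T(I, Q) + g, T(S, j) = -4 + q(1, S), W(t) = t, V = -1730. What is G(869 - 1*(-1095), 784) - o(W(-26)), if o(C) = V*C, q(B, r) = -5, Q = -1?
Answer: -135967/3 ≈ -45322.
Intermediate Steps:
T(S, j) = -9 (T(S, j) = -4 - 5 = -9)
o(C) = -1730*C
G(g, I) = -15 - g/6 (G(g, I) = -((-3 - 1*7)*(-9) + g)/6 = -((-3 - 7)*(-9) + g)/6 = -(-10*(-9) + g)/6 = -(90 + g)/6 = -15 - g/6)
G(869 - 1*(-1095), 784) - o(W(-26)) = (-15 - (869 - 1*(-1095))/6) - (-1730)*(-26) = (-15 - (869 + 1095)/6) - 1*44980 = (-15 - 1/6*1964) - 44980 = (-15 - 982/3) - 44980 = -1027/3 - 44980 = -135967/3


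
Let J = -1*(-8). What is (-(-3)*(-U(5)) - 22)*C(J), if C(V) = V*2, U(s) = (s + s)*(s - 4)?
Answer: -832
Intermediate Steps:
J = 8
U(s) = 2*s*(-4 + s) (U(s) = (2*s)*(-4 + s) = 2*s*(-4 + s))
C(V) = 2*V
(-(-3)*(-U(5)) - 22)*C(J) = (-(-3)*(-2*5*(-4 + 5)) - 22)*(2*8) = (-(-3)*(-2*5) - 22)*16 = (-(-3)*(-1*10) - 22)*16 = (-(-3)*(-10) - 22)*16 = (-1*30 - 22)*16 = (-30 - 22)*16 = -52*16 = -832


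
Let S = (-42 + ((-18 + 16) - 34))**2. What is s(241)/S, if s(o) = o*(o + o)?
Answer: 58081/3042 ≈ 19.093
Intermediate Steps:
s(o) = 2*o**2 (s(o) = o*(2*o) = 2*o**2)
S = 6084 (S = (-42 + (-2 - 34))**2 = (-42 - 36)**2 = (-78)**2 = 6084)
s(241)/S = (2*241**2)/6084 = (2*58081)*(1/6084) = 116162*(1/6084) = 58081/3042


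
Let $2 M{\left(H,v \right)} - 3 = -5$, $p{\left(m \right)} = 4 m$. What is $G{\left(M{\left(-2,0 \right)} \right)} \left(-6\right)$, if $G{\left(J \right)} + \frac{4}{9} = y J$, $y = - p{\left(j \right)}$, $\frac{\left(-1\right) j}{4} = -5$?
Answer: $- \frac{1432}{3} \approx -477.33$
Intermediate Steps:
$j = 20$ ($j = \left(-4\right) \left(-5\right) = 20$)
$M{\left(H,v \right)} = -1$ ($M{\left(H,v \right)} = \frac{3}{2} + \frac{1}{2} \left(-5\right) = \frac{3}{2} - \frac{5}{2} = -1$)
$y = -80$ ($y = - 4 \cdot 20 = \left(-1\right) 80 = -80$)
$G{\left(J \right)} = - \frac{4}{9} - 80 J$
$G{\left(M{\left(-2,0 \right)} \right)} \left(-6\right) = \left(- \frac{4}{9} - -80\right) \left(-6\right) = \left(- \frac{4}{9} + 80\right) \left(-6\right) = \frac{716}{9} \left(-6\right) = - \frac{1432}{3}$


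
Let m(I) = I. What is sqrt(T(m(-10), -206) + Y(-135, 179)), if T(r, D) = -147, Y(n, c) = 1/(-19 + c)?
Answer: I*sqrt(235190)/40 ≈ 12.124*I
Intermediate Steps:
sqrt(T(m(-10), -206) + Y(-135, 179)) = sqrt(-147 + 1/(-19 + 179)) = sqrt(-147 + 1/160) = sqrt(-23519/160) = I*sqrt(235190)/40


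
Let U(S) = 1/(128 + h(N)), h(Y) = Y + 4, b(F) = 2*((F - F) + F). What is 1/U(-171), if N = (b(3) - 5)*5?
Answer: 137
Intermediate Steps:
b(F) = 2*F (b(F) = 2*(0 + F) = 2*F)
N = 5 (N = (2*3 - 5)*5 = (6 - 5)*5 = 1*5 = 5)
h(Y) = 4 + Y
U(S) = 1/137 (U(S) = 1/(128 + (4 + 5)) = 1/(128 + 9) = 1/137)
1/U(-171) = 1/(1/137) = 137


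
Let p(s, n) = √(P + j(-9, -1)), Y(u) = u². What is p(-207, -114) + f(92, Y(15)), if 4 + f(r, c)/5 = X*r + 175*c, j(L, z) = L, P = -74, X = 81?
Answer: 234115 + I*√83 ≈ 2.3412e+5 + 9.1104*I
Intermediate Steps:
p(s, n) = I*√83 (p(s, n) = √(-74 - 9) = √(-83) = I*√83)
f(r, c) = -20 + 405*r + 875*c (f(r, c) = -20 + 5*(81*r + 175*c) = -20 + (405*r + 875*c) = -20 + 405*r + 875*c)
p(-207, -114) + f(92, Y(15)) = I*√83 + (-20 + 405*92 + 875*15²) = I*√83 + (-20 + 37260 + 875*225) = I*√83 + (-20 + 37260 + 196875) = I*√83 + 234115 = 234115 + I*√83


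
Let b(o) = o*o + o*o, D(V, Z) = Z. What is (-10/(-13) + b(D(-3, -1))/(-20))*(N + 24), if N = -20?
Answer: 174/65 ≈ 2.6769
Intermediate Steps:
b(o) = 2*o**2 (b(o) = o**2 + o**2 = 2*o**2)
(-10/(-13) + b(D(-3, -1))/(-20))*(N + 24) = (-10/(-13) + (2*(-1)**2)/(-20))*(-20 + 24) = (-10*(-1/13) + (2*1)*(-1/20))*4 = (10/13 + 2*(-1/20))*4 = (10/13 - 1/10)*4 = (87/130)*4 = 174/65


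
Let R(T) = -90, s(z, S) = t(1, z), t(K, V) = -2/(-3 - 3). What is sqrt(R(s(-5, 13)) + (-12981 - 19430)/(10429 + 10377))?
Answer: I*sqrt(39634410506)/20806 ≈ 9.5686*I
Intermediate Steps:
t(K, V) = 1/3 (t(K, V) = -2/(-6) = -2*(-1/6) = 1/3)
s(z, S) = 1/3
sqrt(R(s(-5, 13)) + (-12981 - 19430)/(10429 + 10377)) = sqrt(-90 + (-12981 - 19430)/(10429 + 10377)) = sqrt(-90 - 32411/20806) = sqrt(-1904951/20806) = I*sqrt(39634410506)/20806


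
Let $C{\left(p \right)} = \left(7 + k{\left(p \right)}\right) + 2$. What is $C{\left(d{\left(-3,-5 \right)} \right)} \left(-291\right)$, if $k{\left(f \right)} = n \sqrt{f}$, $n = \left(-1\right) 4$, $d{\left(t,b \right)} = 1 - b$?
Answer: $-2619 + 1164 \sqrt{6} \approx 232.21$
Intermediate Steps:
$n = -4$
$k{\left(f \right)} = - 4 \sqrt{f}$
$C{\left(p \right)} = 9 - 4 \sqrt{p}$ ($C{\left(p \right)} = \left(7 - 4 \sqrt{p}\right) + 2 = 9 - 4 \sqrt{p}$)
$C{\left(d{\left(-3,-5 \right)} \right)} \left(-291\right) = \left(9 - 4 \sqrt{1 - -5}\right) \left(-291\right) = \left(9 - 4 \sqrt{1 + 5}\right) \left(-291\right) = \left(9 - 4 \sqrt{6}\right) \left(-291\right) = -2619 + 1164 \sqrt{6}$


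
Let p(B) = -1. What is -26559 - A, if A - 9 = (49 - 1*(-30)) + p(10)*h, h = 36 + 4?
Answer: -26607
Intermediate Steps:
h = 40
A = 48 (A = 9 + ((49 - 1*(-30)) - 1*40) = 9 + ((49 + 30) - 40) = 9 + (79 - 40) = 9 + 39 = 48)
-26559 - A = -26559 - 1*48 = -26559 - 48 = -26607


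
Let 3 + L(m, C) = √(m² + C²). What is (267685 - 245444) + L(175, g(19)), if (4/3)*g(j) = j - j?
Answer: 22413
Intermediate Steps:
g(j) = 0 (g(j) = 3*(j - j)/4 = (¾)*0 = 0)
L(m, C) = -3 + √(C² + m²) (L(m, C) = -3 + √(m² + C²) = -3 + √(C² + m²))
(267685 - 245444) + L(175, g(19)) = (267685 - 245444) + (-3 + √(0² + 175²)) = 22241 + (-3 + √(0 + 30625)) = 22241 + (-3 + √30625) = 22241 + (-3 + 175) = 22241 + 172 = 22413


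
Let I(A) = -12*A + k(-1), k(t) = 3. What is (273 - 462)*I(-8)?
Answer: -18711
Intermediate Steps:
I(A) = 3 - 12*A (I(A) = -12*A + 3 = 3 - 12*A)
(273 - 462)*I(-8) = (273 - 462)*(3 - 12*(-8)) = -189*(3 + 96) = -189*99 = -18711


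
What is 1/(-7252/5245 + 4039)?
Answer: 5245/21177303 ≈ 0.00024767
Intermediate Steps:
1/(-7252/5245 + 4039) = 1/(21177303/5245) = 5245/21177303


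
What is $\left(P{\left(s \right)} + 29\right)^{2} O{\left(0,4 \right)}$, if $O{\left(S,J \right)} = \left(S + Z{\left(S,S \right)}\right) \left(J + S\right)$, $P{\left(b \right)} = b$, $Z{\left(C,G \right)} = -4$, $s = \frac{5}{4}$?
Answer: $-14641$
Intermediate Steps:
$s = \frac{5}{4}$ ($s = 5 \cdot \frac{1}{4} = \frac{5}{4} \approx 1.25$)
$O{\left(S,J \right)} = \left(-4 + S\right) \left(J + S\right)$ ($O{\left(S,J \right)} = \left(S - 4\right) \left(J + S\right) = \left(-4 + S\right) \left(J + S\right)$)
$\left(P{\left(s \right)} + 29\right)^{2} O{\left(0,4 \right)} = \left(\frac{5}{4} + 29\right)^{2} \left(0^{2} - 16 - 0 + 4 \cdot 0\right) = \left(\frac{121}{4}\right)^{2} \left(0 - 16 + 0 + 0\right) = \frac{14641}{16} \left(-16\right) = -14641$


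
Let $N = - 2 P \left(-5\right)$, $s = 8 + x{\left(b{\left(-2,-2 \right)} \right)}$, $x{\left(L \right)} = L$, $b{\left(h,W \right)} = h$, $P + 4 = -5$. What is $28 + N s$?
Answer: $-512$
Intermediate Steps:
$P = -9$ ($P = -4 - 5 = -9$)
$s = 6$ ($s = 8 - 2 = 6$)
$N = -90$ ($N = \left(-2\right) \left(-9\right) \left(-5\right) = 18 \left(-5\right) = -90$)
$28 + N s = 28 - 540 = -512$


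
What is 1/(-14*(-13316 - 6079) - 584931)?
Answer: -1/313401 ≈ -3.1908e-6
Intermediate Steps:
1/(-14*(-13316 - 6079) - 584931) = 1/(-14*(-19395) - 584931) = 1/(271530 - 584931) = 1/(-313401) = -1/313401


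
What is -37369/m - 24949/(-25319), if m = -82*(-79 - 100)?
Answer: -579944289/371632282 ≈ -1.5605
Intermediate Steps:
m = 14678 (m = -82*(-179) = 14678)
-37369/m - 24949/(-25319) = -37369/14678 - 24949/(-25319) = -37369*1/14678 - 24949*(-1/25319) = -37369/14678 + 24949/25319 = -579944289/371632282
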